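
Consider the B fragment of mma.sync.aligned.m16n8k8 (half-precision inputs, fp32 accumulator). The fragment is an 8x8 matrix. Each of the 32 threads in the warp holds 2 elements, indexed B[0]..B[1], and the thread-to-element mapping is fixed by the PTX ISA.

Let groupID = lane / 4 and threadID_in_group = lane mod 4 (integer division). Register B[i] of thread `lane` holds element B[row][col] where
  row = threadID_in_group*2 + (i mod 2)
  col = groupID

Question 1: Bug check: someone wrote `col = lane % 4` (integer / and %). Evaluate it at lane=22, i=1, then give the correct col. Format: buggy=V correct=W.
buggy=2 correct=5

`lane % 4`[22,1]=>2
lane 22: grp=5 (22/4), tig=2 (22%4)
i=1: r=2*2+1=5, c=grp=5
col: 2 vs 5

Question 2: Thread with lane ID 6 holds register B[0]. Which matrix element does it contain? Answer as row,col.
4,1

L=6⇒gr=6>>2=1, th=6&3=2
[0]⇒row 2·2+0=4  col gr=1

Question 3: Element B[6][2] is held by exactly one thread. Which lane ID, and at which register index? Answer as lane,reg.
c=2->g=2  r=6->t=3,b0=0
L=2*4+3=11  i=0=0

11,0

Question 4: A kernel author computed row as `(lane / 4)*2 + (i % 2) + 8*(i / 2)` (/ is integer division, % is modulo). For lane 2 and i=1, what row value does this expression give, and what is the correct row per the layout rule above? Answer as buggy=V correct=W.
buggy=1 correct=5

`(lane / 4)*2 + (i % 2) + 8*(i / 2)`[2,1]→1
L=2→G=2>>2=0, T=2&3=2
[1]→row 2·2+1=5  col G=0
row: 1 vs 5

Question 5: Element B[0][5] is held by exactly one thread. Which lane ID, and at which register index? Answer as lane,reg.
c=5->g=5  r=0->t=0,b0=0
L=5*4+0=20  i=0=0

20,0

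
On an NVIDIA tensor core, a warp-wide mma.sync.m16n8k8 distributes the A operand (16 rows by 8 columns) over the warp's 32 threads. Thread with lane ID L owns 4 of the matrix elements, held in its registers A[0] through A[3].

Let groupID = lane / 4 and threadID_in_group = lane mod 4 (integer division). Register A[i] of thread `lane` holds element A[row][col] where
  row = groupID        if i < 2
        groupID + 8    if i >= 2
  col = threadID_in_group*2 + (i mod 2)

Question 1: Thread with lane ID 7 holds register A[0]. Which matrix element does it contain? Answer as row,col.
lane 7: g=1 (7/4), t=3 (7%4)
i=0: r=1+0=1, c=3*2+0=6

1,6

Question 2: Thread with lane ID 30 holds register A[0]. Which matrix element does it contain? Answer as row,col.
7,4

lane 30→30/4=7, 30 mod 4=2
i=0  r:7+0→7  c:2·2+0→4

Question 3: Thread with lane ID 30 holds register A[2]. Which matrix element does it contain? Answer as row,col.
lane 30: gid=7 (30/4), tid=2 (30%4)
i=2: r=7+8=15, c=2*2+0=4

15,4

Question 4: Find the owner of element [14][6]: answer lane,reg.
r=14->g=6,rb=1  c=6->t=3,b0=0
L=6*4+3=27  i=1*2+0=2

27,2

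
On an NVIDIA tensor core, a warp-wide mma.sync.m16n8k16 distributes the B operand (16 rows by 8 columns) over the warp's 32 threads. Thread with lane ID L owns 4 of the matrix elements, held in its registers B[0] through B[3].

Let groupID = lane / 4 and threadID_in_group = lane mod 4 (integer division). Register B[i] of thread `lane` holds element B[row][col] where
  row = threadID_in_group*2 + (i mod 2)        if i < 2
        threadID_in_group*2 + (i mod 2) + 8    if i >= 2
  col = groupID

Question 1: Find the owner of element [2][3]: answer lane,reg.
c=3→G=3  r=2→rhi=0,T=1,p=0
L=3*4+1=13  i=0*2+0=0

13,0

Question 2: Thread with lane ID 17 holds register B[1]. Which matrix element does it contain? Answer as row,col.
L=17→G=17>>2=4, T=17&3=1
[1]→row 1·2+1+0=3  col G=4

3,4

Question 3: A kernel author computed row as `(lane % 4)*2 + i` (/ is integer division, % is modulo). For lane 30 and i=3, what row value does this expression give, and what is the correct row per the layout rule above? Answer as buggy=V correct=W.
buggy=7 correct=13

`(lane % 4)*2 + i`[30,3]->7
lane 30->30/4=7, 30 mod 4=2
i=3  r:2·2+1+8->13  c:7
row: 7 vs 13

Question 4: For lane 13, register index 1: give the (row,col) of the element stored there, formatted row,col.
13: grp=3,tig=1
[1] (1*2+1+0,3) = (3,3)

3,3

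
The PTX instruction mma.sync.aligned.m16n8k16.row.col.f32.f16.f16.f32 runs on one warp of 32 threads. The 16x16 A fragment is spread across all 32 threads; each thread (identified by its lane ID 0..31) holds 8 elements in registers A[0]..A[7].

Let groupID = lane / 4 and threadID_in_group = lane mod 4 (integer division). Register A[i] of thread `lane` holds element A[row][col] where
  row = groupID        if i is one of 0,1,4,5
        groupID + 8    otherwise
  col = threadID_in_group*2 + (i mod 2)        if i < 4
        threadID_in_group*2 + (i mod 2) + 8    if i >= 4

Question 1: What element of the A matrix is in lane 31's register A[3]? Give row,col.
31: grp=7,tig=3
[3] (7+8,3*2+1+0) = (15,7)

15,7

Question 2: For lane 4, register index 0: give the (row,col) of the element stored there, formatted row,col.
1,0

4: G=1,T=0
[0] (1+0,0*2+0+0) = (1,0)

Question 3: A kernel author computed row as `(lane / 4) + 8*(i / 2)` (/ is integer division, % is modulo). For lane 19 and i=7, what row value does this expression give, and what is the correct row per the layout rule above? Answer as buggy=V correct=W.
`(lane / 4) + 8*(i / 2)`[19,7]->28
L=19->gid=19>>2=4, tid=19&3=3
[7]->row 4+8=12  col 3·2+1+8=15
row: 28 vs 12

buggy=28 correct=12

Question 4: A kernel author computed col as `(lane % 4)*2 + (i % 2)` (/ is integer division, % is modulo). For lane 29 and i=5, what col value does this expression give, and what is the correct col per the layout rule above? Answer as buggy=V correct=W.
buggy=3 correct=11

`(lane % 4)*2 + (i % 2)`[29,5]->3
lane 29: g=7 (29/4), t=1 (29%4)
i=5: r=7+0=7, c=1*2+1+8=11
col: 3 vs 11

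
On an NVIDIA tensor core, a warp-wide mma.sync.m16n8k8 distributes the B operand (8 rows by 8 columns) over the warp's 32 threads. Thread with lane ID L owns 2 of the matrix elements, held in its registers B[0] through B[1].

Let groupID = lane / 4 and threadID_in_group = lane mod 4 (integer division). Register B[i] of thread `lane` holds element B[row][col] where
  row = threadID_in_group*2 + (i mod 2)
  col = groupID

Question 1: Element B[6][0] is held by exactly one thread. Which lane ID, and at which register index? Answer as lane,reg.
3,0

c:0=>grp=0  r:6=>tig=3,lo=0
L=0*4+3=3  i=0=0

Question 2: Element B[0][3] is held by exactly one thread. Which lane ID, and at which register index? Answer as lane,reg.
12,0

c=3⇒gr=3  r=0⇒th=0,odd=0
L=3*4+0=12  i=0=0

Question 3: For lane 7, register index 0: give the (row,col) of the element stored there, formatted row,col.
6,1

L=7->gid=7>>2=1, tid=7&3=3
[0]->row 3·2+0=6  col gid=1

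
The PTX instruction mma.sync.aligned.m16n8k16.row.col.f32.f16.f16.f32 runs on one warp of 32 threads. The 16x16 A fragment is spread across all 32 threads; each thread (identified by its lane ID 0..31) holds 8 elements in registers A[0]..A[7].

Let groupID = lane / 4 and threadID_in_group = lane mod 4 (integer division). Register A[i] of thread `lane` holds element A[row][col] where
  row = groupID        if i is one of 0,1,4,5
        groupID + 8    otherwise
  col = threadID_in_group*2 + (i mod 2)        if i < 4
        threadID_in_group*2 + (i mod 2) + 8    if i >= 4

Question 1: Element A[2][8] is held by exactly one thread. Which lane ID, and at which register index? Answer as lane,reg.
8,4

r:2=>grp=2,rB=0  c:8=>cB=1,tig=0,lo=0
L=2*4+0=8  i=1*4+0*2+0=4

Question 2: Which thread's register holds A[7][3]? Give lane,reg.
r=7⇒gr=7,Rb=0  c=3⇒Cb=0,th=1,odd=1
L=7*4+1=29  i=0*4+0*2+1=1

29,1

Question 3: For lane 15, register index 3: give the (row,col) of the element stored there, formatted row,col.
11,7

lane 15: gid=3 (15/4), tid=3 (15%4)
i=3: r=3+8=11, c=3*2+1+0=7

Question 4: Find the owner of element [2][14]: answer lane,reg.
r=2⇒gr=2,Rb=0  c=14⇒Cb=1,th=3,odd=0
L=2*4+3=11  i=1*4+0*2+0=4

11,4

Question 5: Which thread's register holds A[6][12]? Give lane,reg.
r=6->g=6,rb=0  c=12->cb=1,t=2,b0=0
L=6*4+2=26  i=1*4+0*2+0=4

26,4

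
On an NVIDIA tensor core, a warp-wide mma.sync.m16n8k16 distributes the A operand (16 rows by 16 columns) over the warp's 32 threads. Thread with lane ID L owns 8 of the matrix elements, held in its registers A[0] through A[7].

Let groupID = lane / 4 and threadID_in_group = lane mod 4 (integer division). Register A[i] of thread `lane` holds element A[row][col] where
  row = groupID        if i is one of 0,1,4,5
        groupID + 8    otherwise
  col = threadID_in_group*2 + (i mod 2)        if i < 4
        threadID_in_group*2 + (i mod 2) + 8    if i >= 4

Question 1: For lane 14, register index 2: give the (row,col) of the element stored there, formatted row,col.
11,4

lane 14: grp=3 (14/4), tig=2 (14%4)
i=2: r=3+8=11, c=2*2+0+0=4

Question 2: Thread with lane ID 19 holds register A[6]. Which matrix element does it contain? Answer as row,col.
L=19=>grp=19>>2=4, tig=19&3=3
[6]=>row 4+8=12  col 3·2+0+8=14

12,14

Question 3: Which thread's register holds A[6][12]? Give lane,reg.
26,4

r=6→G=6,rhi=0  c=12→chi=1,T=2,p=0
L=6*4+2=26  i=1*4+0*2+0=4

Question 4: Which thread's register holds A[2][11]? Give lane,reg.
9,5

r=2→G=2,rhi=0  c=11→chi=1,T=1,p=1
L=2*4+1=9  i=1*4+0*2+1=5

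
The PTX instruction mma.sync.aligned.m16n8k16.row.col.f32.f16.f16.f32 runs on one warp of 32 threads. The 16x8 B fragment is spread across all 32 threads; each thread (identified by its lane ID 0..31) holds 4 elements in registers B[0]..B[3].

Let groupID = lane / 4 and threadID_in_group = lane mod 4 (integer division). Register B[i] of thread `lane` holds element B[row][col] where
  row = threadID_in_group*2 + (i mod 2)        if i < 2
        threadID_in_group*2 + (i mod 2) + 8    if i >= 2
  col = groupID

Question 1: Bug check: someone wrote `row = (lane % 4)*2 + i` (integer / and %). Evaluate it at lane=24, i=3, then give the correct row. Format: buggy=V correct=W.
`(lane % 4)*2 + i`[24,3]->3
24: g=6,t=0
[3] (0*2+1+8,6) = (9,6)
row: 3 vs 9

buggy=3 correct=9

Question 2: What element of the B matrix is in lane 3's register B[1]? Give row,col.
lane 3: gr=0 (3/4), th=3 (3%4)
i=1: r=3*2+1+0=7, c=gr=0

7,0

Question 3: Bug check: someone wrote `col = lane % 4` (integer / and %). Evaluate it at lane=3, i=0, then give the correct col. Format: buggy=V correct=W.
buggy=3 correct=0

`lane % 4`[3,0]=>3
lane 3=>3/4=0, 3 mod 4=3
i=0  r:2·3+0+0=>6  c:0
col: 3 vs 0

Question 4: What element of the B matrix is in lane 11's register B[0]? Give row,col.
6,2

lane 11->11/4=2, 11 mod 4=3
i=0  r:2·3+0+0->6  c:2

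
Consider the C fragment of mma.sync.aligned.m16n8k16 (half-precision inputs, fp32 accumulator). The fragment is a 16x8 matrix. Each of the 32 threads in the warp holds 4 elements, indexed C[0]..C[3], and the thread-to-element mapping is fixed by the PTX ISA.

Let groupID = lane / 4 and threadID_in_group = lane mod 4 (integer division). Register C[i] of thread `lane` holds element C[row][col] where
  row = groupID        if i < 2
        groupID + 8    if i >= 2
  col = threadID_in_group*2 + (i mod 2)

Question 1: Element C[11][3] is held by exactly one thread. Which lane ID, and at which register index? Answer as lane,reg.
13,3

r=11⇒gr=3,Rb=1  c=3⇒th=1,odd=1
L=3*4+1=13  i=1*2+1=3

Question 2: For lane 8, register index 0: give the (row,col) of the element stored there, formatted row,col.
2,0

lane 8: gid=2 (8/4), tid=0 (8%4)
i=0: r=2+0=2, c=0*2+0=0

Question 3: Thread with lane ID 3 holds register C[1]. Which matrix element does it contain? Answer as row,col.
L=3->g=3>>2=0, t=3&3=3
[1]->row 0+0=0  col 3·2+1=7

0,7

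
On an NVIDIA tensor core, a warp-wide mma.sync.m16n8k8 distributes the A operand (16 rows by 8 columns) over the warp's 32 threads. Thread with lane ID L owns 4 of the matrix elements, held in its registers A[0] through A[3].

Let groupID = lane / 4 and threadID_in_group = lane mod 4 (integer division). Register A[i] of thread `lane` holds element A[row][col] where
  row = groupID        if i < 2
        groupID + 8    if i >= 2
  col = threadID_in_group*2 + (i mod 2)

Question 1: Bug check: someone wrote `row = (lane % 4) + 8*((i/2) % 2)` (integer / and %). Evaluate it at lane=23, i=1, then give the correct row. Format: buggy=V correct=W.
`(lane % 4) + 8*((i/2) % 2)`[23,1]->3
lane 23: gid=5 (23/4), tid=3 (23%4)
i=1: r=5+0=5, c=3*2+1=7
row: 3 vs 5

buggy=3 correct=5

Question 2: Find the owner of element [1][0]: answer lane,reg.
4,0

r=1→G=1,rhi=0  c=0→T=0,p=0
L=1*4+0=4  i=0*2+0=0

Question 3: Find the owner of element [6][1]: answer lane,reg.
24,1

r:6=>grp=6,rB=0  c:1=>tig=0,lo=1
L=6*4+0=24  i=0*2+1=1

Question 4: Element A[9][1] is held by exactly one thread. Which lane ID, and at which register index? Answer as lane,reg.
4,3

r=9→G=1,rhi=1  c=1→T=0,p=1
L=1*4+0=4  i=1*2+1=3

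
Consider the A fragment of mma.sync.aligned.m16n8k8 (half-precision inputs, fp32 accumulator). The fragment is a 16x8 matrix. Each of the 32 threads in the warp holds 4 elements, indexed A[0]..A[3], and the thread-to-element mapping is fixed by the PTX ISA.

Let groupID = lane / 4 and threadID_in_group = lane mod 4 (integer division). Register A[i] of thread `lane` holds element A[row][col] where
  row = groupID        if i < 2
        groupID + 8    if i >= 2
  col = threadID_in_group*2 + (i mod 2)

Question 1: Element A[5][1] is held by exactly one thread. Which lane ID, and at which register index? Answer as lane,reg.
20,1

r:5=>grp=5,rB=0  c:1=>tig=0,lo=1
L=5*4+0=20  i=0*2+1=1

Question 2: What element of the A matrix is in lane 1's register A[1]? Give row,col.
L=1→G=1>>2=0, T=1&3=1
[1]→row 0+0=0  col 1·2+1=3

0,3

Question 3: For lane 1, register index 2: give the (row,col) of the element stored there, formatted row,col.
8,2

lane 1→1/4=0, 1 mod 4=1
i=2  r:0+8→8  c:2·1+0→2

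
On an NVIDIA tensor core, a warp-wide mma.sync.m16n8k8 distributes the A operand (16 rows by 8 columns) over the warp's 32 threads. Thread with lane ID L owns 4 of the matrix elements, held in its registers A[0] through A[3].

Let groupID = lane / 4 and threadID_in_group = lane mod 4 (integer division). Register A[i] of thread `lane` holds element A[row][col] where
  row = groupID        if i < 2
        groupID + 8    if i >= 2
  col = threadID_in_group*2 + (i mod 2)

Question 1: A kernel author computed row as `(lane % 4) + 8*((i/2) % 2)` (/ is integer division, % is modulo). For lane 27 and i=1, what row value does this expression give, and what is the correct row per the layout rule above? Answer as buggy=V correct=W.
buggy=3 correct=6

`(lane % 4) + 8*((i/2) % 2)`[27,1]⇒3
lane 27⇒27/4=6, 27 mod 4=3
i=1  r:6+0⇒6  c:2·3+1⇒7
row: 3 vs 6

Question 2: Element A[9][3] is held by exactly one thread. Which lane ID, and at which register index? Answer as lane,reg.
5,3

r=9⇒gr=1,Rb=1  c=3⇒th=1,odd=1
L=1*4+1=5  i=1*2+1=3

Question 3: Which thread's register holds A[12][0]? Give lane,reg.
r=12⇒gr=4,Rb=1  c=0⇒th=0,odd=0
L=4*4+0=16  i=1*2+0=2

16,2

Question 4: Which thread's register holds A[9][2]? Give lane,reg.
5,2

r:9=>grp=1,rB=1  c:2=>tig=1,lo=0
L=1*4+1=5  i=1*2+0=2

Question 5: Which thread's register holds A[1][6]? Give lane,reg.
7,0

r=1→G=1,rhi=0  c=6→T=3,p=0
L=1*4+3=7  i=0*2+0=0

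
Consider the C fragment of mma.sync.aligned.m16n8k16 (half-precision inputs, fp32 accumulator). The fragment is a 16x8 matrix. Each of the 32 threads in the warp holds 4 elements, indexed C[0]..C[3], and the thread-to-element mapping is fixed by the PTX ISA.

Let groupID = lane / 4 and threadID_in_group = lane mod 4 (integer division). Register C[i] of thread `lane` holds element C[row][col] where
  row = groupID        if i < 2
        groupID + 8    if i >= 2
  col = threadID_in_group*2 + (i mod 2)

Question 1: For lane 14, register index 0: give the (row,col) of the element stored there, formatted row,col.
lane 14: grp=3 (14/4), tig=2 (14%4)
i=0: r=3+0=3, c=2*2+0=4

3,4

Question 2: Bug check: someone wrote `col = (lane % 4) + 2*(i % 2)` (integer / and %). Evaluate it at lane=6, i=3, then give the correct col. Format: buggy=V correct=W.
buggy=4 correct=5

`(lane % 4) + 2*(i % 2)`[6,3]->4
lane 6->6/4=1, 6 mod 4=2
i=3  r:1+8->9  c:2·2+1->5
col: 4 vs 5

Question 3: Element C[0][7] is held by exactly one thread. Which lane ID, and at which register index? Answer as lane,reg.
3,1

r:0=>grp=0,rB=0  c:7=>tig=3,lo=1
L=0*4+3=3  i=0*2+1=1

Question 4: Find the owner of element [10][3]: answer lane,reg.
r=10⇒gr=2,Rb=1  c=3⇒th=1,odd=1
L=2*4+1=9  i=1*2+1=3

9,3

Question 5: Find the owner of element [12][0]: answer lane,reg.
r=12→G=4,rhi=1  c=0→T=0,p=0
L=4*4+0=16  i=1*2+0=2

16,2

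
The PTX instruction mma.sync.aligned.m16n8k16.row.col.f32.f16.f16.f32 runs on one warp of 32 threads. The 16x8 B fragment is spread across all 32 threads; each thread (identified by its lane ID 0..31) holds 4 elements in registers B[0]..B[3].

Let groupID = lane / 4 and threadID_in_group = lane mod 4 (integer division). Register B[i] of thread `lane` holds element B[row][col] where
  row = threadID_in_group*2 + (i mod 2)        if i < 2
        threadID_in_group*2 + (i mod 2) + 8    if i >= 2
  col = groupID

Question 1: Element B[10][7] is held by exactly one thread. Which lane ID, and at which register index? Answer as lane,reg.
29,2

c: 7->gid=7  r: 10->r8=1,tid=1,i&1=0
L=7*4+1=29  i=1*2+0=2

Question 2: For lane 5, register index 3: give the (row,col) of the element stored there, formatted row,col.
lane 5: gid=1 (5/4), tid=1 (5%4)
i=3: r=1*2+1+8=11, c=gid=1

11,1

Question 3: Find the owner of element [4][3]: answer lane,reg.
c=3->g=3  r=4->rb=0,t=2,b0=0
L=3*4+2=14  i=0*2+0=0

14,0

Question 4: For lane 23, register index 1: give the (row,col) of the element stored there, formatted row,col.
7,5

23: g=5,t=3
[1] (3*2+1+0,5) = (7,5)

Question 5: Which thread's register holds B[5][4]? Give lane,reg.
18,1

c=4⇒gr=4  r=5⇒Rb=0,th=2,odd=1
L=4*4+2=18  i=0*2+1=1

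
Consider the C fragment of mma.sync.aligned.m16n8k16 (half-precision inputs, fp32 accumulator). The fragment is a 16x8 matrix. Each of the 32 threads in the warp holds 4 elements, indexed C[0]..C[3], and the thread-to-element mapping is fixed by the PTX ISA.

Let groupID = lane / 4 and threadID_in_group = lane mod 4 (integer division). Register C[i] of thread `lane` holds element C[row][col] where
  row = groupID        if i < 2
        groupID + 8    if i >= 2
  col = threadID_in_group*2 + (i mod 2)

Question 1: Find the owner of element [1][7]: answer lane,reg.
r:1=>grp=1,rB=0  c:7=>tig=3,lo=1
L=1*4+3=7  i=0*2+1=1

7,1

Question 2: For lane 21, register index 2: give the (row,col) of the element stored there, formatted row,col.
13,2

21: gr=5,th=1
[2] (5+8,1*2+0) = (13,2)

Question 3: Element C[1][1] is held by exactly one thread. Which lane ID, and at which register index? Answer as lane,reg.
r=1→G=1,rhi=0  c=1→T=0,p=1
L=1*4+0=4  i=0*2+1=1

4,1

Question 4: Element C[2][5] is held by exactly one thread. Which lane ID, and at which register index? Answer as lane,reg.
r=2⇒gr=2,Rb=0  c=5⇒th=2,odd=1
L=2*4+2=10  i=0*2+1=1

10,1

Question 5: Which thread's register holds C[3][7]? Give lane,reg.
r=3->g=3,rb=0  c=7->t=3,b0=1
L=3*4+3=15  i=0*2+1=1

15,1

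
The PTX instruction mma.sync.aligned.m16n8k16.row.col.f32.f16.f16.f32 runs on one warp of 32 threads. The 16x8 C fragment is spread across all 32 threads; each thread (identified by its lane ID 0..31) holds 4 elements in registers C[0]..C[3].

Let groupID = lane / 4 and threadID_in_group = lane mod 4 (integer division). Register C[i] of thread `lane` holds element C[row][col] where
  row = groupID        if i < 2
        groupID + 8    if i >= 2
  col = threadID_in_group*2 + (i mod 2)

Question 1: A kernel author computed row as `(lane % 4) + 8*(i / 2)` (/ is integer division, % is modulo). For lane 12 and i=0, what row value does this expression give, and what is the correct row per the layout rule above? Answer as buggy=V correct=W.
buggy=0 correct=3

`(lane % 4) + 8*(i / 2)`[12,0]→0
12: G=3,T=0
[0] (3+0,0*2+0) = (3,0)
row: 0 vs 3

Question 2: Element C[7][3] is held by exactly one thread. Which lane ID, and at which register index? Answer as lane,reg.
29,1

r: 7->gid=7,r8=0  c: 3->tid=1,i&1=1
L=7*4+1=29  i=0*2+1=1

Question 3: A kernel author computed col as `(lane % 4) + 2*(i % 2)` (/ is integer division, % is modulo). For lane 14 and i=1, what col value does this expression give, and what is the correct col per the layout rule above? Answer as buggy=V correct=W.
buggy=4 correct=5

`(lane % 4) + 2*(i % 2)`[14,1]->4
lane 14: g=3 (14/4), t=2 (14%4)
i=1: r=3+0=3, c=2*2+1=5
col: 4 vs 5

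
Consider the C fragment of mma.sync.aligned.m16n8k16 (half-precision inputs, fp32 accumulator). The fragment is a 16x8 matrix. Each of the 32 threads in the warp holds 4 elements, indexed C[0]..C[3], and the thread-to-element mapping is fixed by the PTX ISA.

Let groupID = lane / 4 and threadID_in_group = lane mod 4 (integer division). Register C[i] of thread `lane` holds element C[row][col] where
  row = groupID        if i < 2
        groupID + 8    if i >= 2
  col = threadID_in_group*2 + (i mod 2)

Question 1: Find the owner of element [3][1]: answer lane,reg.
r:3=>grp=3,rB=0  c:1=>tig=0,lo=1
L=3*4+0=12  i=0*2+1=1

12,1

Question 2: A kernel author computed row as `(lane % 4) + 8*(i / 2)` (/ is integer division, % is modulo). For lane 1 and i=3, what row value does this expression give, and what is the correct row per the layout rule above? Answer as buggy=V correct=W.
`(lane % 4) + 8*(i / 2)`[1,3]=>9
lane 1: grp=0 (1/4), tig=1 (1%4)
i=3: r=0+8=8, c=1*2+1=3
row: 9 vs 8

buggy=9 correct=8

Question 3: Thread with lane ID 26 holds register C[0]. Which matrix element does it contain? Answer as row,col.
6,4

L=26->g=26>>2=6, t=26&3=2
[0]->row 6+0=6  col 2·2+0=4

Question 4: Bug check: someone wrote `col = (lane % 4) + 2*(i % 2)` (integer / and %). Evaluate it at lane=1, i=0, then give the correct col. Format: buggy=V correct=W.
buggy=1 correct=2

`(lane % 4) + 2*(i % 2)`[1,0]=>1
L=1=>grp=1>>2=0, tig=1&3=1
[0]=>row 0+0=0  col 1·2+0=2
col: 1 vs 2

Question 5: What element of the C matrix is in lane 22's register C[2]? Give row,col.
13,4

22: gid=5,tid=2
[2] (5+8,2*2+0) = (13,4)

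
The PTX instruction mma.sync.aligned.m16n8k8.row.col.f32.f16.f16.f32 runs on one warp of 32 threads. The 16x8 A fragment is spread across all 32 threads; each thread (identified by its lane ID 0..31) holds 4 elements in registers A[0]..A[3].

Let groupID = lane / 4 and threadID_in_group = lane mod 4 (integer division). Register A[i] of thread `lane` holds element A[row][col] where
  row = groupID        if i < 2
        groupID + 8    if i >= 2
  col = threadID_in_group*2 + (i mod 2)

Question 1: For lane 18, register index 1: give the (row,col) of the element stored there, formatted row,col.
lane 18→18/4=4, 18 mod 4=2
i=1  r:4+0→4  c:2·2+1→5

4,5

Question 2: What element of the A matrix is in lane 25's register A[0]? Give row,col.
6,2

lane 25->25/4=6, 25 mod 4=1
i=0  r:6+0->6  c:2·1+0->2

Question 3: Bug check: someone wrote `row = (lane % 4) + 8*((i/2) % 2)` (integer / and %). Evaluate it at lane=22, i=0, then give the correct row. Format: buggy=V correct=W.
buggy=2 correct=5

`(lane % 4) + 8*((i/2) % 2)`[22,0]→2
lane 22: G=5 (22/4), T=2 (22%4)
i=0: r=5+0=5, c=2*2+0=4
row: 2 vs 5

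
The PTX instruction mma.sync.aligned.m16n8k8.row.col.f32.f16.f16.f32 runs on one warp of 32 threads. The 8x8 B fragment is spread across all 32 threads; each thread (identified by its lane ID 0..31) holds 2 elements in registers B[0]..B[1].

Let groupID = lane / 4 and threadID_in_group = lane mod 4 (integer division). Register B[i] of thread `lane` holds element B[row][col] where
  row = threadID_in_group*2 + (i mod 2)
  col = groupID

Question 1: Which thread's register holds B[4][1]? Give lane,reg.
6,0

c=1→G=1  r=4→T=2,p=0
L=1*4+2=6  i=0=0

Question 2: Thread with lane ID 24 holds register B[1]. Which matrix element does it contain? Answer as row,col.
L=24=>grp=24>>2=6, tig=24&3=0
[1]=>row 0·2+1=1  col grp=6

1,6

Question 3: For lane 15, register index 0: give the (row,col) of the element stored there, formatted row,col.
6,3

lane 15: g=3 (15/4), t=3 (15%4)
i=0: r=3*2+0=6, c=g=3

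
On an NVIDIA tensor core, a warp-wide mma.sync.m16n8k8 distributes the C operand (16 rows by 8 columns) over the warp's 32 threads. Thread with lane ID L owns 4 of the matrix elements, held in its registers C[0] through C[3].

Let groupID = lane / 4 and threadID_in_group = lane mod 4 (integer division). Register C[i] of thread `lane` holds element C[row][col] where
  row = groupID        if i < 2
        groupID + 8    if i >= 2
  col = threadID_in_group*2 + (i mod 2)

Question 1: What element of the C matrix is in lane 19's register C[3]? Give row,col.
lane 19: G=4 (19/4), T=3 (19%4)
i=3: r=4+8=12, c=3*2+1=7

12,7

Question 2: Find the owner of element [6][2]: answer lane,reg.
r:6=>grp=6,rB=0  c:2=>tig=1,lo=0
L=6*4+1=25  i=0*2+0=0

25,0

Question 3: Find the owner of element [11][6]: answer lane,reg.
15,2

r:11=>grp=3,rB=1  c:6=>tig=3,lo=0
L=3*4+3=15  i=1*2+0=2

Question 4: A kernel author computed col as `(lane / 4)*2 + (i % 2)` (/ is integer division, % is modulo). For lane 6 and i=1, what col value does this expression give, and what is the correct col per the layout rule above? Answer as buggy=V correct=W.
`(lane / 4)*2 + (i % 2)`[6,1]->3
lane 6->6/4=1, 6 mod 4=2
i=1  r:1+0->1  c:2·2+1->5
col: 3 vs 5

buggy=3 correct=5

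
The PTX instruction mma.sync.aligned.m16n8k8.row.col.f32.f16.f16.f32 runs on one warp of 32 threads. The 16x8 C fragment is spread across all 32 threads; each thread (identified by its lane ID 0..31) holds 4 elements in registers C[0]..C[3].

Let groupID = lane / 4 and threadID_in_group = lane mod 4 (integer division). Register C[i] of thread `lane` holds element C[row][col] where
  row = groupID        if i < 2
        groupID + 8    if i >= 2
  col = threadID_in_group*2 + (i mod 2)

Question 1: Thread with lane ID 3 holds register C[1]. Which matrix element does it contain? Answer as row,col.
0,7

3: grp=0,tig=3
[1] (0+0,3*2+1) = (0,7)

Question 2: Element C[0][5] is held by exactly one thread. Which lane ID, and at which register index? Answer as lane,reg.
r:0=>grp=0,rB=0  c:5=>tig=2,lo=1
L=0*4+2=2  i=0*2+1=1

2,1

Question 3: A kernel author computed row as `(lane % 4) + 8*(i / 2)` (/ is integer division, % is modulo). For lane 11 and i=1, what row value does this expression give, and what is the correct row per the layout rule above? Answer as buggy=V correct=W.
buggy=3 correct=2

`(lane % 4) + 8*(i / 2)`[11,1]→3
L=11→G=11>>2=2, T=11&3=3
[1]→row 2+0=2  col 3·2+1=7
row: 3 vs 2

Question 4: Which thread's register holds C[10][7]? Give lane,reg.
11,3

r:10=>grp=2,rB=1  c:7=>tig=3,lo=1
L=2*4+3=11  i=1*2+1=3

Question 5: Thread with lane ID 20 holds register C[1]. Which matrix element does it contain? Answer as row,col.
L=20=>grp=20>>2=5, tig=20&3=0
[1]=>row 5+0=5  col 0·2+1=1

5,1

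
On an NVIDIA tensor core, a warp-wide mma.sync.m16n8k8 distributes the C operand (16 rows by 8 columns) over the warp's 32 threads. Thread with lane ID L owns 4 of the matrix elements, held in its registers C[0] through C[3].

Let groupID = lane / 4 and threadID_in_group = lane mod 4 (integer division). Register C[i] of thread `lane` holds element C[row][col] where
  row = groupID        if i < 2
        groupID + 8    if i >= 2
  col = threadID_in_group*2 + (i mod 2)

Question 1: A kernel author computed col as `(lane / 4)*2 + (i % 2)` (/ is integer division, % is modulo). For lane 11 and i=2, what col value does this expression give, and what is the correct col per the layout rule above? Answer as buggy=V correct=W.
`(lane / 4)*2 + (i % 2)`[11,2]->4
lane 11: g=2 (11/4), t=3 (11%4)
i=2: r=2+8=10, c=3*2+0=6
col: 4 vs 6

buggy=4 correct=6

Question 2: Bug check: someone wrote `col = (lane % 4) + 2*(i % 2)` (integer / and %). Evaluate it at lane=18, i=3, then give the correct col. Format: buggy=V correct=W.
buggy=4 correct=5

`(lane % 4) + 2*(i % 2)`[18,3]->4
lane 18: gid=4 (18/4), tid=2 (18%4)
i=3: r=4+8=12, c=2*2+1=5
col: 4 vs 5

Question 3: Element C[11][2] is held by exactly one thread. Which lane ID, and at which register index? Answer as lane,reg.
13,2

r:11=>grp=3,rB=1  c:2=>tig=1,lo=0
L=3*4+1=13  i=1*2+0=2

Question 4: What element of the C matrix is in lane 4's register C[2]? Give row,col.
9,0

L=4->gid=4>>2=1, tid=4&3=0
[2]->row 1+8=9  col 0·2+0=0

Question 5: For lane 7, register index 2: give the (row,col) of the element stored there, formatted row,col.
lane 7=>7/4=1, 7 mod 4=3
i=2  r:1+8=>9  c:2·3+0=>6

9,6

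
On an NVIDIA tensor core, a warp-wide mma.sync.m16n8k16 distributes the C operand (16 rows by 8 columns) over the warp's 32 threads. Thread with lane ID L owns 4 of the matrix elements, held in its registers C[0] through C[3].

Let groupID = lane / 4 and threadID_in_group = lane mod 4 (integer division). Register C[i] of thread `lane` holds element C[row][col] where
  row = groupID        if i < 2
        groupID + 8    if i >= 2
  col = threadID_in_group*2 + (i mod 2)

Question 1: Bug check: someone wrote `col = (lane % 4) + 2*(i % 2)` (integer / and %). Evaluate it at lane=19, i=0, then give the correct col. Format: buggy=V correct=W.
`(lane % 4) + 2*(i % 2)`[19,0]->3
L=19->g=19>>2=4, t=19&3=3
[0]->row 4+0=4  col 3·2+0=6
col: 3 vs 6

buggy=3 correct=6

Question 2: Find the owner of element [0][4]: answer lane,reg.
2,0

r=0→G=0,rhi=0  c=4→T=2,p=0
L=0*4+2=2  i=0*2+0=0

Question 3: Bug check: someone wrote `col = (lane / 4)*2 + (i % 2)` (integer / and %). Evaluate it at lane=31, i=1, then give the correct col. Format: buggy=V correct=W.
buggy=15 correct=7

`(lane / 4)*2 + (i % 2)`[31,1]->15
L=31->gid=31>>2=7, tid=31&3=3
[1]->row 7+0=7  col 3·2+1=7
col: 15 vs 7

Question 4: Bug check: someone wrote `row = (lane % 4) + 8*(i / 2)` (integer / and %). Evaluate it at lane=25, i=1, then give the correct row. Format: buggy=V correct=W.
`(lane % 4) + 8*(i / 2)`[25,1]->1
lane 25->25/4=6, 25 mod 4=1
i=1  r:6+0->6  c:2·1+1->3
row: 1 vs 6

buggy=1 correct=6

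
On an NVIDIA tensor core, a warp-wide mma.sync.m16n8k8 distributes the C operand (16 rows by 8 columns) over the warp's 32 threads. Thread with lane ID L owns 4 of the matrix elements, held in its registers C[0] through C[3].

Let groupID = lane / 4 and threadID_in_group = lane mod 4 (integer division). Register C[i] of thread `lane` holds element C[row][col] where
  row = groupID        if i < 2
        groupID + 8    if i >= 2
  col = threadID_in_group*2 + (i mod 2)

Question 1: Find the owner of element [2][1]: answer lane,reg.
8,1

r:2=>grp=2,rB=0  c:1=>tig=0,lo=1
L=2*4+0=8  i=0*2+1=1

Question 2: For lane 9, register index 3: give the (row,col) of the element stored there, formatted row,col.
L=9⇒gr=9>>2=2, th=9&3=1
[3]⇒row 2+8=10  col 1·2+1=3

10,3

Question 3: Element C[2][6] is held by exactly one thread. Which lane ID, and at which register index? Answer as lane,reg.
11,0

r: 2->gid=2,r8=0  c: 6->tid=3,i&1=0
L=2*4+3=11  i=0*2+0=0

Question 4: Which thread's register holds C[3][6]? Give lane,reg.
15,0

r:3=>grp=3,rB=0  c:6=>tig=3,lo=0
L=3*4+3=15  i=0*2+0=0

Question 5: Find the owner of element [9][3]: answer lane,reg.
r=9->g=1,rb=1  c=3->t=1,b0=1
L=1*4+1=5  i=1*2+1=3

5,3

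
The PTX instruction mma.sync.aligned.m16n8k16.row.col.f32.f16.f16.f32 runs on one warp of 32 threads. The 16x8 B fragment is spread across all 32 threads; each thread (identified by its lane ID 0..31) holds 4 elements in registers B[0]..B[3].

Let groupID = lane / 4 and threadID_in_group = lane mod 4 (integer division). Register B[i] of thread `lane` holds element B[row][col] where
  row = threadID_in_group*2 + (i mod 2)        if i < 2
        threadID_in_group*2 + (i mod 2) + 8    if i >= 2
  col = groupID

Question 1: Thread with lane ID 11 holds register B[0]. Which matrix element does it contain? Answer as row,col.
6,2

11: gid=2,tid=3
[0] (3*2+0+0,2) = (6,2)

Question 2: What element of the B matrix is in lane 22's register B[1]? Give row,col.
5,5

lane 22->22/4=5, 22 mod 4=2
i=1  r:2·2+1+0->5  c:5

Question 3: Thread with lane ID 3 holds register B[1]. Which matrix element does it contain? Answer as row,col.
lane 3->3/4=0, 3 mod 4=3
i=1  r:2·3+1+0->7  c:0

7,0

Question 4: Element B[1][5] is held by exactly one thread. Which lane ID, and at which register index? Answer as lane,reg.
20,1

c=5→G=5  r=1→rhi=0,T=0,p=1
L=5*4+0=20  i=0*2+1=1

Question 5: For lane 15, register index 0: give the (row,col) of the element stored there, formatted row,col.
L=15→G=15>>2=3, T=15&3=3
[0]→row 3·2+0+0=6  col G=3

6,3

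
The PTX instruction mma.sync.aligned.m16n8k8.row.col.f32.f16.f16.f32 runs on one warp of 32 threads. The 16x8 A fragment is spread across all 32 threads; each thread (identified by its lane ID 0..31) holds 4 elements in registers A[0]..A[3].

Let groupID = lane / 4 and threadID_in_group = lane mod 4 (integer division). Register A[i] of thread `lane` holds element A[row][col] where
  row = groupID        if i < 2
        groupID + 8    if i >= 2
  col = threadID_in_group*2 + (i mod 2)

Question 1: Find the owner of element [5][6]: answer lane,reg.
r: 5->gid=5,r8=0  c: 6->tid=3,i&1=0
L=5*4+3=23  i=0*2+0=0

23,0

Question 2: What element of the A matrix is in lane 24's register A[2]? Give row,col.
L=24⇒gr=24>>2=6, th=24&3=0
[2]⇒row 6+8=14  col 0·2+0=0

14,0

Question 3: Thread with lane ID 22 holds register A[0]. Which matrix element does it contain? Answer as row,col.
lane 22→22/4=5, 22 mod 4=2
i=0  r:5+0→5  c:2·2+0→4

5,4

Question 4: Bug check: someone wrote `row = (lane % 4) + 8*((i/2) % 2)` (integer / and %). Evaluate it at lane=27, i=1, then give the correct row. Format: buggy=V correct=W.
buggy=3 correct=6

`(lane % 4) + 8*((i/2) % 2)`[27,1]->3
lane 27->27/4=6, 27 mod 4=3
i=1  r:6+0->6  c:2·3+1->7
row: 3 vs 6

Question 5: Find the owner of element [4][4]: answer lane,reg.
18,0

r=4→G=4,rhi=0  c=4→T=2,p=0
L=4*4+2=18  i=0*2+0=0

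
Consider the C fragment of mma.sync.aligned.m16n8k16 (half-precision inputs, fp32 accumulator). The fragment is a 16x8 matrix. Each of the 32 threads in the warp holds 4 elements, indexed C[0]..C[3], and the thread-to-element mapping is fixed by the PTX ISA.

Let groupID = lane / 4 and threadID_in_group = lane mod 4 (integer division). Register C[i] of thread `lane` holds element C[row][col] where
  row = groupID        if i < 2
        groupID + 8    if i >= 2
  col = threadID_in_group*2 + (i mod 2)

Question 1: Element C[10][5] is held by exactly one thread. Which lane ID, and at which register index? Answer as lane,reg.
r: 10->gid=2,r8=1  c: 5->tid=2,i&1=1
L=2*4+2=10  i=1*2+1=3

10,3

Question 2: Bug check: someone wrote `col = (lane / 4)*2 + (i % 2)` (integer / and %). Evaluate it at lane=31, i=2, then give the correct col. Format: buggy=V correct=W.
buggy=14 correct=6

`(lane / 4)*2 + (i % 2)`[31,2]->14
31: g=7,t=3
[2] (7+8,3*2+0) = (15,6)
col: 14 vs 6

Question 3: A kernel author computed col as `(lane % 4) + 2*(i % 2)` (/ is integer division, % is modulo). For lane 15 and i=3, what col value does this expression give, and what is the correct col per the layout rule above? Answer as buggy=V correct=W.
`(lane % 4) + 2*(i % 2)`[15,3]→5
15: G=3,T=3
[3] (3+8,3*2+1) = (11,7)
col: 5 vs 7

buggy=5 correct=7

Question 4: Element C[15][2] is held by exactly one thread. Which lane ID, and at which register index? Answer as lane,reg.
29,2

r=15⇒gr=7,Rb=1  c=2⇒th=1,odd=0
L=7*4+1=29  i=1*2+0=2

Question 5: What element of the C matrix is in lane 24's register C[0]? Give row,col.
6,0

L=24->gid=24>>2=6, tid=24&3=0
[0]->row 6+0=6  col 0·2+0=0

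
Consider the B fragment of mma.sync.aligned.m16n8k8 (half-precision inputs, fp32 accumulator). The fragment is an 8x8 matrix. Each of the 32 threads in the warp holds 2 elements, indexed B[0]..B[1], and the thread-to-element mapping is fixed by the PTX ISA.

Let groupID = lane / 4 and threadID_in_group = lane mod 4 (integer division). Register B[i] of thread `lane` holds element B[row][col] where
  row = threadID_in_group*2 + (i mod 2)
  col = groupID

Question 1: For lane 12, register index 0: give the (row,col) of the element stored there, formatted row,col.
L=12->gid=12>>2=3, tid=12&3=0
[0]->row 0·2+0=0  col gid=3

0,3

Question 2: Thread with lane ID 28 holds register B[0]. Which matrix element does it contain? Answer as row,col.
lane 28: G=7 (28/4), T=0 (28%4)
i=0: r=0*2+0=0, c=G=7

0,7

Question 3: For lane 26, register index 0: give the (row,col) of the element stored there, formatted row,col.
26: grp=6,tig=2
[0] (2*2+0,6) = (4,6)

4,6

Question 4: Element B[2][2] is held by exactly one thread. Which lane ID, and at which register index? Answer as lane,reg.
c=2⇒gr=2  r=2⇒th=1,odd=0
L=2*4+1=9  i=0=0

9,0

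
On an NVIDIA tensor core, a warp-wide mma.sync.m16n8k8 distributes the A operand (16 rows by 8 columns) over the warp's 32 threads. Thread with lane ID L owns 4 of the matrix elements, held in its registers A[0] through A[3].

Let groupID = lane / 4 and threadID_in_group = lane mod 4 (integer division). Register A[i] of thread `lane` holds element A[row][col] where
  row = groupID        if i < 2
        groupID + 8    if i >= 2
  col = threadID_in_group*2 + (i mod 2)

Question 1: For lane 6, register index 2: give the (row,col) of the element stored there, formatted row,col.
6: g=1,t=2
[2] (1+8,2*2+0) = (9,4)

9,4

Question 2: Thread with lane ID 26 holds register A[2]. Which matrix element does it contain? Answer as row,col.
lane 26→26/4=6, 26 mod 4=2
i=2  r:6+8→14  c:2·2+0→4

14,4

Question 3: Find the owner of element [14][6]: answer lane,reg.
r: 14->gid=6,r8=1  c: 6->tid=3,i&1=0
L=6*4+3=27  i=1*2+0=2

27,2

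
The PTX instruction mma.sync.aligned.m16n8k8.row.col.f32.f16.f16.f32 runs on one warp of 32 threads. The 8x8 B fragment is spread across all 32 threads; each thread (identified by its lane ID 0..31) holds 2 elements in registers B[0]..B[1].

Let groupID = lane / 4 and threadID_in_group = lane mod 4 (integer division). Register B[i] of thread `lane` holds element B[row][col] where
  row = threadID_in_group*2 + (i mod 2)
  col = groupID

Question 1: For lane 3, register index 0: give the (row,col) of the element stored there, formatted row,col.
6,0

3: gid=0,tid=3
[0] (3*2+0,0) = (6,0)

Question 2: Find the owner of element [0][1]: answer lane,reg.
4,0

c=1->g=1  r=0->t=0,b0=0
L=1*4+0=4  i=0=0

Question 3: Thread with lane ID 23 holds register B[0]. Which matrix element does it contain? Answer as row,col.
lane 23: g=5 (23/4), t=3 (23%4)
i=0: r=3*2+0=6, c=g=5

6,5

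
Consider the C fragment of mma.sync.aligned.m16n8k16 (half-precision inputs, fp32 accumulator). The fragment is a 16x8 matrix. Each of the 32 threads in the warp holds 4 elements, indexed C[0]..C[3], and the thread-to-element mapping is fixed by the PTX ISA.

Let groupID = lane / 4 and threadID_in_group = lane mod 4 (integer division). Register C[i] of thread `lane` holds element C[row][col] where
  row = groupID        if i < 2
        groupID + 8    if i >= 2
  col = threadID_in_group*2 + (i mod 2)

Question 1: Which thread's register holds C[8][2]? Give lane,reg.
1,2

r=8→G=0,rhi=1  c=2→T=1,p=0
L=0*4+1=1  i=1*2+0=2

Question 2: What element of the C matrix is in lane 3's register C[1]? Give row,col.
0,7

L=3→G=3>>2=0, T=3&3=3
[1]→row 0+0=0  col 3·2+1=7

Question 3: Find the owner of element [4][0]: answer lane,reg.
16,0

r=4→G=4,rhi=0  c=0→T=0,p=0
L=4*4+0=16  i=0*2+0=0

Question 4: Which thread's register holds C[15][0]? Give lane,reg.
28,2

r=15->g=7,rb=1  c=0->t=0,b0=0
L=7*4+0=28  i=1*2+0=2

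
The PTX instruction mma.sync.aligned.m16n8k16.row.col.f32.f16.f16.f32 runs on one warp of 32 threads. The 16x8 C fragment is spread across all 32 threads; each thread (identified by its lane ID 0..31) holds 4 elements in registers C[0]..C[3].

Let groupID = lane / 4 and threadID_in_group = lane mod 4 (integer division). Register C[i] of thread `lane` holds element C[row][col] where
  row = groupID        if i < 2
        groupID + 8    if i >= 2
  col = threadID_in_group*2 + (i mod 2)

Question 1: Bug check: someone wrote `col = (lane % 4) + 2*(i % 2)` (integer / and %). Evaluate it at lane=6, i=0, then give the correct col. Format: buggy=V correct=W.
buggy=2 correct=4

`(lane % 4) + 2*(i % 2)`[6,0]⇒2
6: gr=1,th=2
[0] (1+0,2*2+0) = (1,4)
col: 2 vs 4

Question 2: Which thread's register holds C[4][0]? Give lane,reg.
16,0

r=4→G=4,rhi=0  c=0→T=0,p=0
L=4*4+0=16  i=0*2+0=0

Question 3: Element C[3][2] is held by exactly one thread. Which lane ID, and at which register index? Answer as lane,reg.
13,0

r=3→G=3,rhi=0  c=2→T=1,p=0
L=3*4+1=13  i=0*2+0=0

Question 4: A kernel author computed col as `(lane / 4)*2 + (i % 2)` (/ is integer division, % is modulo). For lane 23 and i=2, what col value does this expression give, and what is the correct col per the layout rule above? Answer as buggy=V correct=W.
`(lane / 4)*2 + (i % 2)`[23,2]⇒10
lane 23⇒23/4=5, 23 mod 4=3
i=2  r:5+8⇒13  c:2·3+0⇒6
col: 10 vs 6

buggy=10 correct=6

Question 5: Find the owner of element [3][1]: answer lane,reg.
12,1

r: 3->gid=3,r8=0  c: 1->tid=0,i&1=1
L=3*4+0=12  i=0*2+1=1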